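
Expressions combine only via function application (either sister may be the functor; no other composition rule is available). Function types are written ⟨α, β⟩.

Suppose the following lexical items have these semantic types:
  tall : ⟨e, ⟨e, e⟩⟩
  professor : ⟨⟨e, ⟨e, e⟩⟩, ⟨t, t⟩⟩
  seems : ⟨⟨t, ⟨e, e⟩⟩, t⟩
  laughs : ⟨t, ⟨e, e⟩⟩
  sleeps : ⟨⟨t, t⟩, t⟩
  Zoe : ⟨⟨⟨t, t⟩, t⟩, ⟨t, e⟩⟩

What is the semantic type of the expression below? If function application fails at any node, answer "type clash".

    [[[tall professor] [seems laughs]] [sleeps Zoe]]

e

[tall professor]: professor is ⟨⟨e, ⟨e, e⟩⟩, ⟨t, t⟩⟩, tall is ⟨e, ⟨e, e⟩⟩; result ⟨t, t⟩.
[seems laughs]: seems is ⟨⟨t, ⟨e, e⟩⟩, t⟩, laughs is ⟨t, ⟨e, e⟩⟩; result t.
[[tall professor] [seems laughs]]: [tall professor] is ⟨t, t⟩, [seems laughs] is t; result t.
[sleeps Zoe]: Zoe is ⟨⟨⟨t, t⟩, t⟩, ⟨t, e⟩⟩, sleeps is ⟨⟨t, t⟩, t⟩; result ⟨t, e⟩.
[[[tall professor] [seems laughs]] [sleeps Zoe]]: [sleeps Zoe] is ⟨t, e⟩, [[tall professor] [seems laughs]] is t; result e.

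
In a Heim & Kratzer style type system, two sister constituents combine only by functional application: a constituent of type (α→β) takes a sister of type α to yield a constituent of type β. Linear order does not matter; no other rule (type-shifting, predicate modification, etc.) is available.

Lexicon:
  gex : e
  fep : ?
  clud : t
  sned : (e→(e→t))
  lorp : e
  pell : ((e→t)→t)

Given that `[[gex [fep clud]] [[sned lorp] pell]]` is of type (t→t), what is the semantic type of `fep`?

[[gex [fep clud]] [[sned lorp] pell]] must have type (t→t). The sister [[sned lorp] pell] has type t; that is not a function onto (t→t), so [gex [fep clud]] must be the functor, of type (t→(t→t)).
[gex [fep clud]] must have type (t→(t→t)). The sister gex has type e; that is not a function onto (t→(t→t)), so [fep clud] must be the functor, of type (e→(t→(t→t))).
[fep clud] must have type (e→(t→(t→t))). The sister clud has type t; that is not a function onto (e→(t→(t→t))), so fep must be the functor, of type (t→(e→(t→(t→t)))).

(t→(e→(t→(t→t))))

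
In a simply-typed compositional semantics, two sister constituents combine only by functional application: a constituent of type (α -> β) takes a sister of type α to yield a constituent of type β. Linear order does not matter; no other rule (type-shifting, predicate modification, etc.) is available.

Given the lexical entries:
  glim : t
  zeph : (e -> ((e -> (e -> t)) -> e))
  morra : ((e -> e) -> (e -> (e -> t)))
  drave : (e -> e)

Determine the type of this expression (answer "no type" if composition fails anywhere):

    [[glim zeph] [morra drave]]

[glim zeph]: t and (e -> ((e -> (e -> t)) -> e)) cannot combine by function application — type clash.

no type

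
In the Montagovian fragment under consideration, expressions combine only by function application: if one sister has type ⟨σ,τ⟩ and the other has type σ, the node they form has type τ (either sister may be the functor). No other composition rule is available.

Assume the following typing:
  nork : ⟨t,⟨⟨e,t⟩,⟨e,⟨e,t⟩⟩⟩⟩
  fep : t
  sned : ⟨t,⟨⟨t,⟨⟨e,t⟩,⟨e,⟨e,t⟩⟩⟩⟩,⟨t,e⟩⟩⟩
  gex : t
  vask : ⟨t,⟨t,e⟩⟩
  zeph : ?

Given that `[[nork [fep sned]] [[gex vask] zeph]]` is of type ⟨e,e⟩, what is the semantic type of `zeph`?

[[nork [fep sned]] [[gex vask] zeph]] must have type ⟨e,e⟩. The sister [nork [fep sned]] has type ⟨t,e⟩; that is not a function onto ⟨e,e⟩, so [[gex vask] zeph] must be the functor, of type ⟨⟨t,e⟩,⟨e,e⟩⟩.
[[gex vask] zeph] must have type ⟨⟨t,e⟩,⟨e,e⟩⟩. The sister [gex vask] has type ⟨t,e⟩; that is not a function onto ⟨⟨t,e⟩,⟨e,e⟩⟩, so zeph must be the functor, of type ⟨⟨t,e⟩,⟨⟨t,e⟩,⟨e,e⟩⟩⟩.

⟨⟨t,e⟩,⟨⟨t,e⟩,⟨e,e⟩⟩⟩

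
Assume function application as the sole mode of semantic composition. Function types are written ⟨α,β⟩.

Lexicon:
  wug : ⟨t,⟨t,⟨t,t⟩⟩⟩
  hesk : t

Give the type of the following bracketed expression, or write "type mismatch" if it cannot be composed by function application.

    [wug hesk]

⟨t,⟨t,t⟩⟩

[wug hesk]: wug is ⟨t,⟨t,⟨t,t⟩⟩⟩, hesk is t; result ⟨t,⟨t,t⟩⟩.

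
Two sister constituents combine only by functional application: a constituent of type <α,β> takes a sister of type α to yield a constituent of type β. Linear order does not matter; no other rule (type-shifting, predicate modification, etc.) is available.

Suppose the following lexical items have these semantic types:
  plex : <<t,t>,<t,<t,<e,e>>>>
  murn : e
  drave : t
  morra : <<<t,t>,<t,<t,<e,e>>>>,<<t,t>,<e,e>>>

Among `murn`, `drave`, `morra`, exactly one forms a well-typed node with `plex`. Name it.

morra

murn : e — plex needs <t,t>; murn needs nothing (atomic); neither fits.
drave : t — plex needs <t,t>; drave needs nothing (atomic); neither fits.
morra — combines: morra : <<<t,t>,<t,<t,<e,e>>>>,<<t,t>,<e,e>>> takes plex : <<t,t>,<t,<t,<e,e>>>> as argument, giving <<t,t>,<e,e>>.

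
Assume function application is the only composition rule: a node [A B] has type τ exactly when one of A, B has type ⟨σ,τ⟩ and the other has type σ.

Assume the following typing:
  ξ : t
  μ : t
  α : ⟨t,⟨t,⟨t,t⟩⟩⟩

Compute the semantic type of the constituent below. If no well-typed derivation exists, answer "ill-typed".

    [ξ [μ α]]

[μ α] — α of type ⟨t,⟨t,⟨t,t⟩⟩⟩ combines with μ of type t: type ⟨t,⟨t,t⟩⟩.
[ξ [μ α]] — [μ α] of type ⟨t,⟨t,t⟩⟩ combines with ξ of type t: type ⟨t,t⟩.

⟨t,t⟩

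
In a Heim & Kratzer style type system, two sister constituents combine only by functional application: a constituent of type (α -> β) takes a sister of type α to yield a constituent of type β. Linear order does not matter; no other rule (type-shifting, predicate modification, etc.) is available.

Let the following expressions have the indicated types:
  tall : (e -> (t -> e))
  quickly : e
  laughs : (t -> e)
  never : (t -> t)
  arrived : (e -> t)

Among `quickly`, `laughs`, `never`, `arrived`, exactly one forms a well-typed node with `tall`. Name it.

quickly — combines: tall : (e -> (t -> e)) takes quickly : e as argument, giving (t -> e).
laughs : (t -> e) — neither side's domain matches the other.
never : (t -> t) — neither side's domain matches the other.
arrived : (e -> t) — neither side's domain matches the other.

quickly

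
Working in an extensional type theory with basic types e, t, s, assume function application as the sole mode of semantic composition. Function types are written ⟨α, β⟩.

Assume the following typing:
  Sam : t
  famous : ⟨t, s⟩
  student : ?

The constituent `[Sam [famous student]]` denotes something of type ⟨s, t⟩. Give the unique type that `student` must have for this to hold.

⟨⟨t, s⟩, ⟨t, ⟨s, t⟩⟩⟩

At [Sam [famous student]] (required: ⟨s, t⟩): Sam is t, which is not a function with range ⟨s, t⟩; hence [famous student] is the functor — type ⟨t, ⟨s, t⟩⟩.
At [famous student] (required: ⟨t, ⟨s, t⟩⟩): famous is ⟨t, s⟩, which is not a function with range ⟨t, ⟨s, t⟩⟩; hence student is the functor — type ⟨⟨t, s⟩, ⟨t, ⟨s, t⟩⟩⟩.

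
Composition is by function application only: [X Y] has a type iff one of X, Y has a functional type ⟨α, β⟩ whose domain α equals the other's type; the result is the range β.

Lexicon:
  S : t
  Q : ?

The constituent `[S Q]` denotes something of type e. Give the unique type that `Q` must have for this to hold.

[S Q] must have type e. The sister S has type t; that is not a function onto e, so Q must be the functor, of type ⟨t, e⟩.

⟨t, e⟩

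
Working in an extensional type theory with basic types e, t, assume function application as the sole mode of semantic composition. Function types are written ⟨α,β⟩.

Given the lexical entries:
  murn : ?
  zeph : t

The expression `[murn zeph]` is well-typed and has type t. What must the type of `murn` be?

For [murn zeph] to have type t with zeph of type t, murn must be the function: murn : ⟨t,t⟩.

⟨t,t⟩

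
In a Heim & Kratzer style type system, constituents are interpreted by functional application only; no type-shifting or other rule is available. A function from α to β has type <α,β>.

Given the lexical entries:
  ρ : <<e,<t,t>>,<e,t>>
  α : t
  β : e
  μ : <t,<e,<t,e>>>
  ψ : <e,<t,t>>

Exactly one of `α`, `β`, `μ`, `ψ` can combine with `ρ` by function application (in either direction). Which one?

ψ

α : t — no; ρ wants <e,<t,t>>, and α wants nothing (atomic).
β : e — no; ρ wants <e,<t,t>>, and β wants nothing (atomic).
μ : <t,<e,<t,e>>> — no; ρ wants <e,<t,t>>, and μ wants t.
ψ — combines: ρ : <<e,<t,t>>,<e,t>> takes ψ : <e,<t,t>> as argument, giving <e,t>.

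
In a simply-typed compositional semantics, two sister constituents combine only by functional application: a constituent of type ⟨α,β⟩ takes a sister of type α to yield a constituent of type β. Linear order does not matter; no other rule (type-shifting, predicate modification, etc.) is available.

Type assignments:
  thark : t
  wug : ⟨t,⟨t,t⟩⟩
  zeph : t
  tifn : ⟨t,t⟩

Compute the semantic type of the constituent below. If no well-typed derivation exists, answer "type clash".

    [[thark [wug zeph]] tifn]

At [wug zeph], wug : ⟨t,⟨t,t⟩⟩ takes zeph : t, giving ⟨t,t⟩.
At [thark [wug zeph]], [wug zeph] : ⟨t,t⟩ takes thark : t, giving t.
At [[thark [wug zeph]] tifn], tifn : ⟨t,t⟩ takes [thark [wug zeph]] : t, giving t.

t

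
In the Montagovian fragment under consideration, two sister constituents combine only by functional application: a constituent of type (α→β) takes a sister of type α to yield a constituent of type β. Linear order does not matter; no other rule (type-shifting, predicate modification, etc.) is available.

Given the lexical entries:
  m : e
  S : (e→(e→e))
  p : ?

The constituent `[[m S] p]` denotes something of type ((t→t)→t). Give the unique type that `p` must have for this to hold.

[[m S] p] must have type ((t→t)→t). The sister [m S] has type (e→e); that is not a function onto ((t→t)→t), so p must be the functor, of type ((e→e)→((t→t)→t)).

((e→e)→((t→t)→t))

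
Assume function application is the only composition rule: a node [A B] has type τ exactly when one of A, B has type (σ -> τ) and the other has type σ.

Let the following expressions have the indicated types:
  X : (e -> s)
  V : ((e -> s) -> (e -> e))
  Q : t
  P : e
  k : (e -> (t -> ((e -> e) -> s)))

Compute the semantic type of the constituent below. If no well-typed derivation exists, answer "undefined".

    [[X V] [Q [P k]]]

[X V]: functor V : ((e -> s) -> (e -> e)), argument X : (e -> s); result (e -> e).
[P k]: functor k : (e -> (t -> ((e -> e) -> s))), argument P : e; result (t -> ((e -> e) -> s)).
[Q [P k]]: functor [P k] : (t -> ((e -> e) -> s)), argument Q : t; result ((e -> e) -> s).
[[X V] [Q [P k]]]: functor [Q [P k]] : ((e -> e) -> s), argument [X V] : (e -> e); result s.

s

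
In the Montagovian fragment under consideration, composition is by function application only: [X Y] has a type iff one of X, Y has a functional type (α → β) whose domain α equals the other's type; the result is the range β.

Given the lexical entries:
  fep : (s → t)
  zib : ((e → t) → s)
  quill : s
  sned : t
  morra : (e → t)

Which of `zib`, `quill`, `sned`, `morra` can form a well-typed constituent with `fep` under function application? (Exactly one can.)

quill

zib : ((e → t) → s) — fep needs s; zib needs (e → t); neither fits.
quill — combines: fep : (s → t) takes quill : s as argument, giving t.
sned : t — fep needs s; sned needs nothing (atomic); neither fits.
morra : (e → t) — fep needs s; morra needs e; neither fits.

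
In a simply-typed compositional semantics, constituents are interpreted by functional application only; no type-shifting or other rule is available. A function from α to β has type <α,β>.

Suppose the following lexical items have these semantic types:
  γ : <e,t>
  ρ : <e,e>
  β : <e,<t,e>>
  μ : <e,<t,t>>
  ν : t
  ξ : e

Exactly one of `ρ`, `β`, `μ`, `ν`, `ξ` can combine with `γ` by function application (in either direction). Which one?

ρ : <e,e> — γ needs e; ρ needs e; neither fits.
β : <e,<t,e>> — γ needs e; β needs e; neither fits.
μ : <e,<t,t>> — γ needs e; μ needs e; neither fits.
ν : t — γ needs e; ν needs nothing (atomic); neither fits.
ξ — combines: γ : <e,t> takes ξ : e as argument, giving t.

ξ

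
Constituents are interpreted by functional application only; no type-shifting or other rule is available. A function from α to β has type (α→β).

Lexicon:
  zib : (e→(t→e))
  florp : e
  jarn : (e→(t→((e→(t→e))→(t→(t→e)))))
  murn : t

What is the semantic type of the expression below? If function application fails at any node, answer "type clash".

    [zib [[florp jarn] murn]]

[florp jarn] — jarn of type (e→(t→((e→(t→e))→(t→(t→e))))) combines with florp of type e: type (t→((e→(t→e))→(t→(t→e)))).
[[florp jarn] murn] — [florp jarn] of type (t→((e→(t→e))→(t→(t→e)))) combines with murn of type t: type ((e→(t→e))→(t→(t→e))).
[zib [[florp jarn] murn]] — [[florp jarn] murn] of type ((e→(t→e))→(t→(t→e))) combines with zib of type (e→(t→e)): type (t→(t→e)).

(t→(t→e))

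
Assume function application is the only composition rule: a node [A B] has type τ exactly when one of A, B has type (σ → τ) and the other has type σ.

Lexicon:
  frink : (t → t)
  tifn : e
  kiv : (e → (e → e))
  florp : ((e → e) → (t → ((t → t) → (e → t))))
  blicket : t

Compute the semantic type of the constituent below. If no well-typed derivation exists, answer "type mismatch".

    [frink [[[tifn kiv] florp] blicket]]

[tifn kiv]: functor kiv : (e → (e → e)), argument tifn : e; result (e → e).
[[tifn kiv] florp]: functor florp : ((e → e) → (t → ((t → t) → (e → t)))), argument [tifn kiv] : (e → e); result (t → ((t → t) → (e → t))).
[[[tifn kiv] florp] blicket]: functor [[tifn kiv] florp] : (t → ((t → t) → (e → t))), argument blicket : t; result ((t → t) → (e → t)).
[frink [[[tifn kiv] florp] blicket]]: functor [[[tifn kiv] florp] blicket] : ((t → t) → (e → t)), argument frink : (t → t); result (e → t).

(e → t)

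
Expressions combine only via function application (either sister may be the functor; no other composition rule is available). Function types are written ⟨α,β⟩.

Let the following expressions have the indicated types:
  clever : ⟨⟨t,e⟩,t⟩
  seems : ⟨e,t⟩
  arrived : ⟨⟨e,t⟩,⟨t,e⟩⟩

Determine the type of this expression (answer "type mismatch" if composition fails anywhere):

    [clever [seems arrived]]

At [seems arrived], arrived : ⟨⟨e,t⟩,⟨t,e⟩⟩ takes seems : ⟨e,t⟩, giving ⟨t,e⟩.
At [clever [seems arrived]], clever : ⟨⟨t,e⟩,t⟩ takes [seems arrived] : ⟨t,e⟩, giving t.

t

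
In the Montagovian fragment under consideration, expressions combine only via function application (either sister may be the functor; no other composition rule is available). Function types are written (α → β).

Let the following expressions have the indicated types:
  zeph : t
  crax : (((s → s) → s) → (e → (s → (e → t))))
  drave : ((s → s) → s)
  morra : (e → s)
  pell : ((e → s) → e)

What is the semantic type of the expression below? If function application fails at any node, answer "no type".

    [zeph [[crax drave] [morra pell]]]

At [crax drave], crax : (((s → s) → s) → (e → (s → (e → t)))) takes drave : ((s → s) → s), giving (e → (s → (e → t))).
At [morra pell], pell : ((e → s) → e) takes morra : (e → s), giving e.
At [[crax drave] [morra pell]], [crax drave] : (e → (s → (e → t))) takes [morra pell] : e, giving (s → (e → t)).
[zeph [[crax drave] [morra pell]]]: t and (s → (e → t)) cannot combine by function application — type clash.

no type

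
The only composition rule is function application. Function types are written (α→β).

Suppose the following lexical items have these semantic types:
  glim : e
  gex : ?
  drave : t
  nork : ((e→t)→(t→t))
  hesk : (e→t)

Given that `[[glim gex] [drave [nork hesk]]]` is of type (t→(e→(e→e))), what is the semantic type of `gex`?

At [[glim gex] [drave [nork hesk]]] (required: (t→(e→(e→e)))): [drave [nork hesk]] is t, which is not a function with range (t→(e→(e→e))); hence [glim gex] is the functor — type (t→(t→(e→(e→e)))).
At [glim gex] (required: (t→(t→(e→(e→e))))): glim is e, which is not a function with range (t→(t→(e→(e→e)))); hence gex is the functor — type (e→(t→(t→(e→(e→e))))).

(e→(t→(t→(e→(e→e)))))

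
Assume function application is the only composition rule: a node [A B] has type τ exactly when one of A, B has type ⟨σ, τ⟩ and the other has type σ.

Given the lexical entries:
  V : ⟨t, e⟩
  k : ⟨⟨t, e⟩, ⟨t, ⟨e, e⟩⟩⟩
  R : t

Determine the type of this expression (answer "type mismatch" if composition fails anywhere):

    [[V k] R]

⟨e, e⟩

[V k]: k is ⟨⟨t, e⟩, ⟨t, ⟨e, e⟩⟩⟩, V is ⟨t, e⟩; result ⟨t, ⟨e, e⟩⟩.
[[V k] R]: [V k] is ⟨t, ⟨e, e⟩⟩, R is t; result ⟨e, e⟩.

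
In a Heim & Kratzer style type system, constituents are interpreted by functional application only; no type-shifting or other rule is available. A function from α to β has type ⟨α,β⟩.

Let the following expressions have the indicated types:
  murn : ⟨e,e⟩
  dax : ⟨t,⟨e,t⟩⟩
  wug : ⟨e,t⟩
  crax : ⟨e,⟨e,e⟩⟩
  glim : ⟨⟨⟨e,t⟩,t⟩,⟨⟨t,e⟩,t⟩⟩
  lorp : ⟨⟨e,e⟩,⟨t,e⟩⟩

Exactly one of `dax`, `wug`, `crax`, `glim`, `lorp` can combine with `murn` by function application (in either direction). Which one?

lorp

dax : ⟨t,⟨e,t⟩⟩ — no; murn wants e, and dax wants t.
wug : ⟨e,t⟩ — no; murn wants e, and wug wants e.
crax : ⟨e,⟨e,e⟩⟩ — no; murn wants e, and crax wants e.
glim : ⟨⟨⟨e,t⟩,t⟩,⟨⟨t,e⟩,t⟩⟩ — no; murn wants e, and glim wants ⟨⟨e,t⟩,t⟩.
lorp — combines: lorp : ⟨⟨e,e⟩,⟨t,e⟩⟩ takes murn : ⟨e,e⟩ as argument, giving ⟨t,e⟩.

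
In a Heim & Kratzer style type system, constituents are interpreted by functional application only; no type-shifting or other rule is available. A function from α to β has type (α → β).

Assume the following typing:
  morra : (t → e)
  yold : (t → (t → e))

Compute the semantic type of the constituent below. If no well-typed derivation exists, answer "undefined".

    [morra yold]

[morra yold]: (t → e) and (t → (t → e)) cannot combine by function application — type clash.

undefined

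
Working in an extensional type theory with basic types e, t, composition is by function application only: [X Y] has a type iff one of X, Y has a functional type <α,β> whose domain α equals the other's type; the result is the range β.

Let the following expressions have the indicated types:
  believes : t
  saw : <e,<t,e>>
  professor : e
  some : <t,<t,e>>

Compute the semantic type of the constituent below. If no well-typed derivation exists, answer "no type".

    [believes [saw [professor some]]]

no type

At [professor some]: neither e nor <t,<t,e>> can take the other as argument; the node is ill-typed.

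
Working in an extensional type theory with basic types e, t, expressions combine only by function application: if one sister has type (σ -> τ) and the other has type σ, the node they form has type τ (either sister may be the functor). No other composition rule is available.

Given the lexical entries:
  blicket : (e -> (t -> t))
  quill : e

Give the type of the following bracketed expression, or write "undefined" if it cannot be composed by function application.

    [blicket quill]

(t -> t)

[blicket quill]: (e -> (t -> t)) applied to e yields (t -> t).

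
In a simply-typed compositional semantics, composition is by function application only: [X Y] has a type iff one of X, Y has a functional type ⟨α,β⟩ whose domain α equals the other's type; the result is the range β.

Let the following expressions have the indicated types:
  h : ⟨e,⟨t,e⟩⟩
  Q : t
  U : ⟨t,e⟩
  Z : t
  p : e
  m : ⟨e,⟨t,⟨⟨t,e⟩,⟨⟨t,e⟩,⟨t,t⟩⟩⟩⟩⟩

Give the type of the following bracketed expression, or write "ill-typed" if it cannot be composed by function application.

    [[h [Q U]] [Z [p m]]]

⟨⟨t,e⟩,⟨t,t⟩⟩

[Q U] — U of type ⟨t,e⟩ combines with Q of type t: type e.
[h [Q U]] — h of type ⟨e,⟨t,e⟩⟩ combines with [Q U] of type e: type ⟨t,e⟩.
[p m] — m of type ⟨e,⟨t,⟨⟨t,e⟩,⟨⟨t,e⟩,⟨t,t⟩⟩⟩⟩⟩ combines with p of type e: type ⟨t,⟨⟨t,e⟩,⟨⟨t,e⟩,⟨t,t⟩⟩⟩⟩.
[Z [p m]] — [p m] of type ⟨t,⟨⟨t,e⟩,⟨⟨t,e⟩,⟨t,t⟩⟩⟩⟩ combines with Z of type t: type ⟨⟨t,e⟩,⟨⟨t,e⟩,⟨t,t⟩⟩⟩.
[[h [Q U]] [Z [p m]]] — [Z [p m]] of type ⟨⟨t,e⟩,⟨⟨t,e⟩,⟨t,t⟩⟩⟩ combines with [h [Q U]] of type ⟨t,e⟩: type ⟨⟨t,e⟩,⟨t,t⟩⟩.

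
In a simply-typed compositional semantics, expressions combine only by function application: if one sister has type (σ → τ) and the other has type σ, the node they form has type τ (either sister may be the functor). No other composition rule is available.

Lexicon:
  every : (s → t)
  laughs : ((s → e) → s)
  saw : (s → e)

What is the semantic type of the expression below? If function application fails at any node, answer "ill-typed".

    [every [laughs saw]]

[laughs saw]: ((s → e) → s) applied to (s → e) yields s.
[every [laughs saw]]: (s → t) applied to s yields t.

t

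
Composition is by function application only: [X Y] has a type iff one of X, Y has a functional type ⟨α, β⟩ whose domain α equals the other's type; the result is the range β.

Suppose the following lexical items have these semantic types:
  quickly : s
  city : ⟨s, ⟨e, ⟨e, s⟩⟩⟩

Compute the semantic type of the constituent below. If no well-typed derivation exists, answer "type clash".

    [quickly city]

[quickly city]: ⟨s, ⟨e, ⟨e, s⟩⟩⟩ applied to s yields ⟨e, ⟨e, s⟩⟩.

⟨e, ⟨e, s⟩⟩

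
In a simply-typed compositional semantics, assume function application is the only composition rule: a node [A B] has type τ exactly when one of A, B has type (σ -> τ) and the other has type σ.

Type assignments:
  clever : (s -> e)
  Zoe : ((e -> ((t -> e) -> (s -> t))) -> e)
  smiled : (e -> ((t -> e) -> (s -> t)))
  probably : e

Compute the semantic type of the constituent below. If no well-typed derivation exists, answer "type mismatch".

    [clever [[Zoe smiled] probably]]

[Zoe smiled]: functor Zoe : ((e -> ((t -> e) -> (s -> t))) -> e), argument smiled : (e -> ((t -> e) -> (s -> t))); result e.
[[Zoe smiled] probably]: e and e cannot combine by function application — type clash.

type mismatch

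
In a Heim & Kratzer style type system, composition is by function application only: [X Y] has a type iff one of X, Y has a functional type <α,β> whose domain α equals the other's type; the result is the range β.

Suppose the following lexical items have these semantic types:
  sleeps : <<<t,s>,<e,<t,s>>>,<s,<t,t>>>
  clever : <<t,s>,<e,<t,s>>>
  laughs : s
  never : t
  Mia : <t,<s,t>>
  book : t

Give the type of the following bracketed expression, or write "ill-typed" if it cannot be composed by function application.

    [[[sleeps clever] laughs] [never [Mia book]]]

ill-typed

At [sleeps clever], sleeps : <<<t,s>,<e,<t,s>>>,<s,<t,t>>> takes clever : <<t,s>,<e,<t,s>>>, giving <s,<t,t>>.
At [[sleeps clever] laughs], [sleeps clever] : <s,<t,t>> takes laughs : s, giving <t,t>.
At [Mia book], Mia : <t,<s,t>> takes book : t, giving <s,t>.
[never [Mia book]]: t and <s,t> cannot combine by function application — type clash.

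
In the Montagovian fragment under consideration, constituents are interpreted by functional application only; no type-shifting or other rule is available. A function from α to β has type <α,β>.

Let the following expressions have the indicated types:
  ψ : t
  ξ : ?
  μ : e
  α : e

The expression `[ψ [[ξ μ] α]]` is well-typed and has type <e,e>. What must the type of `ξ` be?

<e,<e,<t,<e,e>>>>

[ψ [[ξ μ] α]] is required to be <e,e>. ψ : t cannot yield <e,e> as functor, so [[ξ μ] α] : <t,<e,e>>.
[[ξ μ] α] is required to be <t,<e,e>>. α : e cannot yield <t,<e,e>> as functor, so [ξ μ] : <e,<t,<e,e>>>.
[ξ μ] is required to be <e,<t,<e,e>>>. μ : e cannot yield <e,<t,<e,e>>> as functor, so ξ : <e,<e,<t,<e,e>>>>.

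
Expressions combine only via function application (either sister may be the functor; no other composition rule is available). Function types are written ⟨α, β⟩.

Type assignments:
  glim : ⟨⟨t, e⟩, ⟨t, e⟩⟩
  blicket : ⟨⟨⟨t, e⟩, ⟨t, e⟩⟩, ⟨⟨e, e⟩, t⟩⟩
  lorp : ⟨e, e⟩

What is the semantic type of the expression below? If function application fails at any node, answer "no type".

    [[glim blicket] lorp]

t

[glim blicket] — blicket of type ⟨⟨⟨t, e⟩, ⟨t, e⟩⟩, ⟨⟨e, e⟩, t⟩⟩ combines with glim of type ⟨⟨t, e⟩, ⟨t, e⟩⟩: type ⟨⟨e, e⟩, t⟩.
[[glim blicket] lorp] — [glim blicket] of type ⟨⟨e, e⟩, t⟩ combines with lorp of type ⟨e, e⟩: type t.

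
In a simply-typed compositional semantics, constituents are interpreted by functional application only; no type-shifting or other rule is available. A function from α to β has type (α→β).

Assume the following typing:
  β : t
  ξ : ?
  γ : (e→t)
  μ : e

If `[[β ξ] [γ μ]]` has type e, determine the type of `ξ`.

At [[β ξ] [γ μ]] (required: e): [γ μ] is t, which is not a function with range e; hence [β ξ] is the functor — type (t→e).
At [β ξ] (required: (t→e)): β is t, which is not a function with range (t→e); hence ξ is the functor — type (t→(t→e)).

(t→(t→e))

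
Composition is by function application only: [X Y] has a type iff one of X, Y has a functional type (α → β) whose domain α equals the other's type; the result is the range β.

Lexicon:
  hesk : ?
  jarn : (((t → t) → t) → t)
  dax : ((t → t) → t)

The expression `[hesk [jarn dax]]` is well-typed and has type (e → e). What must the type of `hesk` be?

[hesk [jarn dax]] must have type (e → e). The sister [jarn dax] has type t; that is not a function onto (e → e), so hesk must be the functor, of type (t → (e → e)).

(t → (e → e))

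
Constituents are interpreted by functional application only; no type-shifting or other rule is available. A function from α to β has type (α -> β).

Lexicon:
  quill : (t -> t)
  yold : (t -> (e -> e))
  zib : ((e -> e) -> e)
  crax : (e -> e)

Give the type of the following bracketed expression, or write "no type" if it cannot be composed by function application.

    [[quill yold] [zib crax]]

[quill yold]: (t -> t) and (t -> (e -> e)) cannot combine by function application — type clash.

no type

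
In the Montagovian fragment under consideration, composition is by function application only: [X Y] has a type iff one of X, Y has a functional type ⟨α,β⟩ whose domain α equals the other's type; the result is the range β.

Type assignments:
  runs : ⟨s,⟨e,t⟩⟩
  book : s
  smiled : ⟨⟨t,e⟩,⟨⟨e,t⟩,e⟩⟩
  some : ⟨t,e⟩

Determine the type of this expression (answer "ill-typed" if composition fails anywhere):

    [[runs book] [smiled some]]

e

[runs book]: ⟨s,⟨e,t⟩⟩ applied to s yields ⟨e,t⟩.
[smiled some]: ⟨⟨t,e⟩,⟨⟨e,t⟩,e⟩⟩ applied to ⟨t,e⟩ yields ⟨⟨e,t⟩,e⟩.
[[runs book] [smiled some]]: ⟨⟨e,t⟩,e⟩ applied to ⟨e,t⟩ yields e.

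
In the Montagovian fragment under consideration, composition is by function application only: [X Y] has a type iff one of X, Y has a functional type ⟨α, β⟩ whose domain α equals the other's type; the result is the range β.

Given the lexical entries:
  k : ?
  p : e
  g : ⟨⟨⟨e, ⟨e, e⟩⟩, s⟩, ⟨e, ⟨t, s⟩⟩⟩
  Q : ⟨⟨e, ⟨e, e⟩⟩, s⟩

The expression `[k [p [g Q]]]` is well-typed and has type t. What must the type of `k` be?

At [k [p [g Q]]] (required: t): [p [g Q]] is ⟨t, s⟩, which is not a function with range t; hence k is the functor — type ⟨⟨t, s⟩, t⟩.

⟨⟨t, s⟩, t⟩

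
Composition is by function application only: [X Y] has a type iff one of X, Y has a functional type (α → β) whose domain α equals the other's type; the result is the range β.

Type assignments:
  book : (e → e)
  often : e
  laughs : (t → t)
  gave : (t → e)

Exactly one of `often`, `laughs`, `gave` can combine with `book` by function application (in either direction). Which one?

often

often — combines: book : (e → e) takes often : e as argument, giving e.
laughs : (t → t) — does not combine with book.
gave : (t → e) — does not combine with book.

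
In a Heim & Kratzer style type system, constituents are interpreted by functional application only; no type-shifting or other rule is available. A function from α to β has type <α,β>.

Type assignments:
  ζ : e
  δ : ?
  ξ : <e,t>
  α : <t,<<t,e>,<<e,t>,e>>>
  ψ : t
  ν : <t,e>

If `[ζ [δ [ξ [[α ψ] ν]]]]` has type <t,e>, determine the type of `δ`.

<e,<e,<t,e>>>

[ζ [δ [ξ [[α ψ] ν]]]] is required to be <t,e>. ζ : e cannot yield <t,e> as functor, so [δ [ξ [[α ψ] ν]]] : <e,<t,e>>.
[δ [ξ [[α ψ] ν]]] is required to be <e,<t,e>>. [ξ [[α ψ] ν]] : e cannot yield <e,<t,e>> as functor, so δ : <e,<e,<t,e>>>.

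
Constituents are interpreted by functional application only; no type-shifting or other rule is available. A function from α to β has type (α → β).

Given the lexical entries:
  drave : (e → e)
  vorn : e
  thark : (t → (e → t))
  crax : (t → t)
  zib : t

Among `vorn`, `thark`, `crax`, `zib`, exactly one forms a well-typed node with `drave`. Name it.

vorn — combines: drave : (e → e) takes vorn : e as argument, giving e.
thark : (t → (e → t)) — drave needs e; thark needs t; neither fits.
crax : (t → t) — drave needs e; crax needs t; neither fits.
zib : t — drave needs e; zib needs nothing (atomic); neither fits.

vorn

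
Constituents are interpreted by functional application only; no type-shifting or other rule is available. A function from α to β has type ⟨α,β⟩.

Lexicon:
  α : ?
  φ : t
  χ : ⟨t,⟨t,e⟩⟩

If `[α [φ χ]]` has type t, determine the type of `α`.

⟨⟨t,e⟩,t⟩

At [α [φ χ]] (required: t): [φ χ] is ⟨t,e⟩, which is not a function with range t; hence α is the functor — type ⟨⟨t,e⟩,t⟩.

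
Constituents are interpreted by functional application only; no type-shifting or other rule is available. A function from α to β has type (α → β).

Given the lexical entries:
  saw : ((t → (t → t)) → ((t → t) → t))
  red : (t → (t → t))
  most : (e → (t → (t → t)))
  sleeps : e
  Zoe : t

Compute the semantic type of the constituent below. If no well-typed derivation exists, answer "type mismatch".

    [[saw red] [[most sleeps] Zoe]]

At [saw red], saw : ((t → (t → t)) → ((t → t) → t)) takes red : (t → (t → t)), giving ((t → t) → t).
At [most sleeps], most : (e → (t → (t → t))) takes sleeps : e, giving (t → (t → t)).
At [[most sleeps] Zoe], [most sleeps] : (t → (t → t)) takes Zoe : t, giving (t → t).
At [[saw red] [[most sleeps] Zoe]], [saw red] : ((t → t) → t) takes [[most sleeps] Zoe] : (t → t), giving t.

t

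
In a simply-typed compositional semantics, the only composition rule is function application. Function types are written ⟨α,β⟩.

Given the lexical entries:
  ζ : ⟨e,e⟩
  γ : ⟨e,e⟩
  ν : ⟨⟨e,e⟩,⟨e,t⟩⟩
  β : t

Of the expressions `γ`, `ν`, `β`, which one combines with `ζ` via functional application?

ν

γ : ⟨e,e⟩ — does not combine with ζ.
ν — combines: ν : ⟨⟨e,e⟩,⟨e,t⟩⟩ takes ζ : ⟨e,e⟩ as argument, giving ⟨e,t⟩.
β : t — does not combine with ζ.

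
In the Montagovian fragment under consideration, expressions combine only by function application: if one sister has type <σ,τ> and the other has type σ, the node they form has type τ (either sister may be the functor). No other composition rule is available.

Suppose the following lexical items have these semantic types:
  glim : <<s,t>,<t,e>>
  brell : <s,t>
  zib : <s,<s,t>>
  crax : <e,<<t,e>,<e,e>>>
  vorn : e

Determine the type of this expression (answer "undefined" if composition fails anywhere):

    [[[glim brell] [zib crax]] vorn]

undefined

[glim brell]: <<s,t>,<t,e>> applied to <s,t> yields <t,e>.
[zib crax]: <s,<s,t>> with <e,<<t,e>,<e,e>>> — neither is a function whose domain matches the other; composition fails here.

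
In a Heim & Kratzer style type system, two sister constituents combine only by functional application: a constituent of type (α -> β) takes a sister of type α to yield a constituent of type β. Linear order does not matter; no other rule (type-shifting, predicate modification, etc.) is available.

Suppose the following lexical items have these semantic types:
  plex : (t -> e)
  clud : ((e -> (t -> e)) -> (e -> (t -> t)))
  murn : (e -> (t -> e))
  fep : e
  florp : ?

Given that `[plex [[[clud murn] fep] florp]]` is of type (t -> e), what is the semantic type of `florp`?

At [plex [[[clud murn] fep] florp]] (required: (t -> e)): plex is (t -> e), which is not a function with range (t -> e); hence [[[clud murn] fep] florp] is the functor — type ((t -> e) -> (t -> e)).
At [[[clud murn] fep] florp] (required: ((t -> e) -> (t -> e))): [[clud murn] fep] is (t -> t), which is not a function with range ((t -> e) -> (t -> e)); hence florp is the functor — type ((t -> t) -> ((t -> e) -> (t -> e))).

((t -> t) -> ((t -> e) -> (t -> e)))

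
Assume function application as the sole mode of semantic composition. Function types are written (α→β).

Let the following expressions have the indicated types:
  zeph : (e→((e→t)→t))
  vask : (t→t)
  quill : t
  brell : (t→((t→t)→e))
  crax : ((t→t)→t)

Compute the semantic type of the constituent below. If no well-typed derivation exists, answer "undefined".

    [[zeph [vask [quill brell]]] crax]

undefined

At [quill brell], brell : (t→((t→t)→e)) takes quill : t, giving ((t→t)→e).
At [vask [quill brell]], [quill brell] : ((t→t)→e) takes vask : (t→t), giving e.
At [zeph [vask [quill brell]]], zeph : (e→((e→t)→t)) takes [vask [quill brell]] : e, giving ((e→t)→t).
At [[zeph [vask [quill brell]]] crax]: neither ((e→t)→t) nor ((t→t)→t) can take the other as argument; the node is ill-typed.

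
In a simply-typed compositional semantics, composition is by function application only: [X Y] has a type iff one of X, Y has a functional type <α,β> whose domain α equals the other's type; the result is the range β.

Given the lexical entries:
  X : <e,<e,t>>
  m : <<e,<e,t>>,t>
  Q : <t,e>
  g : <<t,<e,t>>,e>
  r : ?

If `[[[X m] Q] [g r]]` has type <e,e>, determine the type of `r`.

<<<t,<e,t>>,e>,<e,<e,e>>>

At [[[X m] Q] [g r]] (required: <e,e>): [[X m] Q] is e, which is not a function with range <e,e>; hence [g r] is the functor — type <e,<e,e>>.
At [g r] (required: <e,<e,e>>): g is <<t,<e,t>>,e>, which is not a function with range <e,<e,e>>; hence r is the functor — type <<<t,<e,t>>,e>,<e,<e,e>>>.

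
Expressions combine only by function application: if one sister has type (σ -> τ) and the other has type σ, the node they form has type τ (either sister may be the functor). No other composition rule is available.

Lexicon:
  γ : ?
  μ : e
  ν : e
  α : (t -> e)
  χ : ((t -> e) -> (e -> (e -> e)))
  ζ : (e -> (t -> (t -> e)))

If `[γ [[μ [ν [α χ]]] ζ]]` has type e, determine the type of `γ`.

[γ [[μ [ν [α χ]]] ζ]] is required to be e. [[μ [ν [α χ]]] ζ] : (t -> (t -> e)) cannot yield e as functor, so γ : ((t -> (t -> e)) -> e).

((t -> (t -> e)) -> e)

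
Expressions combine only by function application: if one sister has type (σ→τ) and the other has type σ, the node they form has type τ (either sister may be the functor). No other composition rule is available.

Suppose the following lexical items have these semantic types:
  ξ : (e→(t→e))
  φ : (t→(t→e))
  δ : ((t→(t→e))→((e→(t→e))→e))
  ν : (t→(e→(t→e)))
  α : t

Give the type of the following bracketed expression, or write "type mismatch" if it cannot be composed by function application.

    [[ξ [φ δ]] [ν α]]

[φ δ] — δ of type ((t→(t→e))→((e→(t→e))→e)) combines with φ of type (t→(t→e)): type ((e→(t→e))→e).
[ξ [φ δ]] — [φ δ] of type ((e→(t→e))→e) combines with ξ of type (e→(t→e)): type e.
[ν α] — ν of type (t→(e→(t→e))) combines with α of type t: type (e→(t→e)).
[[ξ [φ δ]] [ν α]] — [ν α] of type (e→(t→e)) combines with [ξ [φ δ]] of type e: type (t→e).

(t→e)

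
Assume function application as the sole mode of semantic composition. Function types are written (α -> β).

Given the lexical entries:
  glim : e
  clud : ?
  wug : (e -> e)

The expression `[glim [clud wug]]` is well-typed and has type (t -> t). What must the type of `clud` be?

((e -> e) -> (e -> (t -> t)))

[glim [clud wug]] is required to be (t -> t). glim : e cannot yield (t -> t) as functor, so [clud wug] : (e -> (t -> t)).
[clud wug] is required to be (e -> (t -> t)). wug : (e -> e) cannot yield (e -> (t -> t)) as functor, so clud : ((e -> e) -> (e -> (t -> t))).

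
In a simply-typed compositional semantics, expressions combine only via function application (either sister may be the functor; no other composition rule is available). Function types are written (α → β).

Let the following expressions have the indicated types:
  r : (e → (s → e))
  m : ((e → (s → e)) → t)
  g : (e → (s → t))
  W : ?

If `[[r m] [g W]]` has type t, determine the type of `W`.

At [[r m] [g W]] (required: t): [r m] is t, which is not a function with range t; hence [g W] is the functor — type (t → t).
At [g W] (required: (t → t)): g is (e → (s → t)), which is not a function with range (t → t); hence W is the functor — type ((e → (s → t)) → (t → t)).

((e → (s → t)) → (t → t))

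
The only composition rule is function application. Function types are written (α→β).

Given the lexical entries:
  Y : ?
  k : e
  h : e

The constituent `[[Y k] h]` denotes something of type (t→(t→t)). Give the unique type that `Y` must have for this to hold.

(e→(e→(t→(t→t))))

[[Y k] h] is required to be (t→(t→t)). h : e cannot yield (t→(t→t)) as functor, so [Y k] : (e→(t→(t→t))).
[Y k] is required to be (e→(t→(t→t))). k : e cannot yield (e→(t→(t→t))) as functor, so Y : (e→(e→(t→(t→t)))).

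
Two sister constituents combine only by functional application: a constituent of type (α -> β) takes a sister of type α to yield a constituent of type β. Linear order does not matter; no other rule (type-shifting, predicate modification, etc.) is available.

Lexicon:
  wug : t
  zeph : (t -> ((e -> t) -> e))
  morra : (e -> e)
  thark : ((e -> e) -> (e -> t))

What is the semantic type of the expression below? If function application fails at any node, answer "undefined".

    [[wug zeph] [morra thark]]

e

[wug zeph]: functor zeph : (t -> ((e -> t) -> e)), argument wug : t; result ((e -> t) -> e).
[morra thark]: functor thark : ((e -> e) -> (e -> t)), argument morra : (e -> e); result (e -> t).
[[wug zeph] [morra thark]]: functor [wug zeph] : ((e -> t) -> e), argument [morra thark] : (e -> t); result e.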